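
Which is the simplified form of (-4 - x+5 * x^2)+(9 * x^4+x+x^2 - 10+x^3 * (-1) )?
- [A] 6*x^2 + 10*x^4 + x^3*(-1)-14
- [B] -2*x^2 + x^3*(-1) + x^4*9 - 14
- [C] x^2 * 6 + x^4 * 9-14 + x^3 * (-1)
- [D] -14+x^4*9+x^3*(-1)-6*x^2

Adding the polynomials and combining like terms:
(-4 - x + 5*x^2) + (9*x^4 + x + x^2 - 10 + x^3*(-1))
= x^2 * 6 + x^4 * 9-14 + x^3 * (-1)
C) x^2 * 6 + x^4 * 9-14 + x^3 * (-1)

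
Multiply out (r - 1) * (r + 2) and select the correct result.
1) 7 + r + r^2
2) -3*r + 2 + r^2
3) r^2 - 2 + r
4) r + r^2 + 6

Expanding (r - 1) * (r + 2):
= r^2 - 2 + r
3) r^2 - 2 + r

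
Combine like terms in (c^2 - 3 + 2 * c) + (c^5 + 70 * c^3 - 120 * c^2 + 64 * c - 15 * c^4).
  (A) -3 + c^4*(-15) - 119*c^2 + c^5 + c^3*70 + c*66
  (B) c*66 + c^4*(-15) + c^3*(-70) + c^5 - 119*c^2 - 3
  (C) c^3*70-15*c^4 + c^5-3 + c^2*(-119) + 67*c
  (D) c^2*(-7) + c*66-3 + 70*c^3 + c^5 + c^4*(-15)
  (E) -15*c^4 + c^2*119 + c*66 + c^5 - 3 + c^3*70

Adding the polynomials and combining like terms:
(c^2 - 3 + 2*c) + (c^5 + 70*c^3 - 120*c^2 + 64*c - 15*c^4)
= -3 + c^4*(-15) - 119*c^2 + c^5 + c^3*70 + c*66
A) -3 + c^4*(-15) - 119*c^2 + c^5 + c^3*70 + c*66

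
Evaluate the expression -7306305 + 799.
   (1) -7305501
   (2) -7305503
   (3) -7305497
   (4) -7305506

-7306305 + 799 = -7305506
4) -7305506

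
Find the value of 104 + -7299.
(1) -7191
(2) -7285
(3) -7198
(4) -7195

104 + -7299 = -7195
4) -7195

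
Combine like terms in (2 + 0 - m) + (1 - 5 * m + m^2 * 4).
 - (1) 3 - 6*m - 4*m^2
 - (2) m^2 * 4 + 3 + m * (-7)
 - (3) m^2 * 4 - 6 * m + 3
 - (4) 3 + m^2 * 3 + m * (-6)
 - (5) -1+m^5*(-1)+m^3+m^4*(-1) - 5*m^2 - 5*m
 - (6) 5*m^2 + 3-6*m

Adding the polynomials and combining like terms:
(2 + 0 - m) + (1 - 5*m + m^2*4)
= m^2 * 4 - 6 * m + 3
3) m^2 * 4 - 6 * m + 3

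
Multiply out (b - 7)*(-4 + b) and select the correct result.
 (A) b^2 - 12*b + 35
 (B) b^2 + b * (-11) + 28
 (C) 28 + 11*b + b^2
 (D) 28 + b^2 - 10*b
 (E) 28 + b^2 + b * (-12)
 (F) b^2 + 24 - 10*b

Expanding (b - 7)*(-4 + b):
= b^2 + b * (-11) + 28
B) b^2 + b * (-11) + 28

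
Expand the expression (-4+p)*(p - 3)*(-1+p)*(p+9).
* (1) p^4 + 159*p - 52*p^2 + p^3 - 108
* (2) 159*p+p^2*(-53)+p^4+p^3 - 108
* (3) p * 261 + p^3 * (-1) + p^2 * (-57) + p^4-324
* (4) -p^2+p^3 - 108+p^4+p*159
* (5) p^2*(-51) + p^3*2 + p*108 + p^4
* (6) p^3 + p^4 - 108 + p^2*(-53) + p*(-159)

Expanding (-4+p)*(p - 3)*(-1+p)*(p+9):
= 159*p+p^2*(-53)+p^4+p^3 - 108
2) 159*p+p^2*(-53)+p^4+p^3 - 108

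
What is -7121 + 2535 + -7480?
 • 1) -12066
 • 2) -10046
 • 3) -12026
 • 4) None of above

First: -7121 + 2535 = -4586
Then: -4586 + -7480 = -12066
1) -12066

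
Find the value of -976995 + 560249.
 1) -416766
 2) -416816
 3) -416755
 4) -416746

-976995 + 560249 = -416746
4) -416746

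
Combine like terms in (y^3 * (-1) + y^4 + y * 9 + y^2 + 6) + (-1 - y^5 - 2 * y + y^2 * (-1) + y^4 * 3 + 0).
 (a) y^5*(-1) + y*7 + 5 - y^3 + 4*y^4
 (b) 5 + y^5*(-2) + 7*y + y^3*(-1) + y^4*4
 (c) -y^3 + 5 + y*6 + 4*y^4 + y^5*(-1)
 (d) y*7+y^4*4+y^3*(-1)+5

Adding the polynomials and combining like terms:
(y^3*(-1) + y^4 + y*9 + y^2 + 6) + (-1 - y^5 - 2*y + y^2*(-1) + y^4*3 + 0)
= y^5*(-1) + y*7 + 5 - y^3 + 4*y^4
a) y^5*(-1) + y*7 + 5 - y^3 + 4*y^4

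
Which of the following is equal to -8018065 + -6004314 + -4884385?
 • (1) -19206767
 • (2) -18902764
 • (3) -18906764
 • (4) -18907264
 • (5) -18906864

First: -8018065 + -6004314 = -14022379
Then: -14022379 + -4884385 = -18906764
3) -18906764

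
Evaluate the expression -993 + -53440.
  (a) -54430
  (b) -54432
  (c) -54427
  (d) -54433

-993 + -53440 = -54433
d) -54433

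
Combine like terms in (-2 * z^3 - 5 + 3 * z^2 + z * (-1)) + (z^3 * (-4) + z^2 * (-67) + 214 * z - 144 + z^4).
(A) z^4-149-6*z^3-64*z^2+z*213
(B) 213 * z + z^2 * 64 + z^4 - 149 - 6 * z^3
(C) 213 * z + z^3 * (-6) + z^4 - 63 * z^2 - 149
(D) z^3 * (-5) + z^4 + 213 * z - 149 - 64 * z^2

Adding the polynomials and combining like terms:
(-2*z^3 - 5 + 3*z^2 + z*(-1)) + (z^3*(-4) + z^2*(-67) + 214*z - 144 + z^4)
= z^4-149-6*z^3-64*z^2+z*213
A) z^4-149-6*z^3-64*z^2+z*213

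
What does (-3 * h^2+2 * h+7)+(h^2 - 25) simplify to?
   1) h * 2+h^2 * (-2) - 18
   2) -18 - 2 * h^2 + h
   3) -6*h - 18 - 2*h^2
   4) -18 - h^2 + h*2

Adding the polynomials and combining like terms:
(-3*h^2 + 2*h + 7) + (h^2 - 25)
= h * 2+h^2 * (-2) - 18
1) h * 2+h^2 * (-2) - 18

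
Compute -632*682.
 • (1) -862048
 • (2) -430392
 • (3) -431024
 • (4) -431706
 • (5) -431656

-632 * 682 = -431024
3) -431024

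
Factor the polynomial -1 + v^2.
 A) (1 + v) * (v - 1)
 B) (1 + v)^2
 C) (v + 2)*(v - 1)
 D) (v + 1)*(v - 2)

We need to factor -1 + v^2.
The factored form is (1 + v) * (v - 1).
A) (1 + v) * (v - 1)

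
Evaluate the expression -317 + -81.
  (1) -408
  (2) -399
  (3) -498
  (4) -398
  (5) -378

-317 + -81 = -398
4) -398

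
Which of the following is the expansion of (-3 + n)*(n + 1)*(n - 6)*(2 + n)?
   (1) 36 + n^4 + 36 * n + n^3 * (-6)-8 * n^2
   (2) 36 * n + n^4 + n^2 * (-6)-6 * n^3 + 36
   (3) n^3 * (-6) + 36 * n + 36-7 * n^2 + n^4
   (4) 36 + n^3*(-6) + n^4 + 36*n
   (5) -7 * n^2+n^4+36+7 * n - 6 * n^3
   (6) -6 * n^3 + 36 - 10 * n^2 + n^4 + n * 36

Expanding (-3 + n)*(n + 1)*(n - 6)*(2 + n):
= n^3 * (-6) + 36 * n + 36-7 * n^2 + n^4
3) n^3 * (-6) + 36 * n + 36-7 * n^2 + n^4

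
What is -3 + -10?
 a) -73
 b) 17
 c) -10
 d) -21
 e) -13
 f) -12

-3 + -10 = -13
e) -13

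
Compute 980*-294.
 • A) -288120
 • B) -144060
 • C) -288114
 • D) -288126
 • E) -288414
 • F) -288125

980 * -294 = -288120
A) -288120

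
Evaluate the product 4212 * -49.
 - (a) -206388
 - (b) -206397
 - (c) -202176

4212 * -49 = -206388
a) -206388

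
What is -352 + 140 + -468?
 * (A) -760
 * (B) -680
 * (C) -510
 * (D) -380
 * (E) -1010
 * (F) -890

First: -352 + 140 = -212
Then: -212 + -468 = -680
B) -680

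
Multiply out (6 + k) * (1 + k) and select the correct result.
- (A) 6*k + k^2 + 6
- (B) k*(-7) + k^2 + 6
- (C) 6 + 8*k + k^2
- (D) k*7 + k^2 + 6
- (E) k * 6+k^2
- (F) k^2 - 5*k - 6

Expanding (6 + k) * (1 + k):
= k*7 + k^2 + 6
D) k*7 + k^2 + 6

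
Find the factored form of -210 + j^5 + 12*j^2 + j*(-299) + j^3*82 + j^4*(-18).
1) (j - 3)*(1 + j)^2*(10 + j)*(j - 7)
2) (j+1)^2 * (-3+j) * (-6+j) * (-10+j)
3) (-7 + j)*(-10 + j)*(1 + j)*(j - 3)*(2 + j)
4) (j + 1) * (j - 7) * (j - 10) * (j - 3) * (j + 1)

We need to factor -210 + j^5 + 12*j^2 + j*(-299) + j^3*82 + j^4*(-18).
The factored form is (j + 1) * (j - 7) * (j - 10) * (j - 3) * (j + 1).
4) (j + 1) * (j - 7) * (j - 10) * (j - 3) * (j + 1)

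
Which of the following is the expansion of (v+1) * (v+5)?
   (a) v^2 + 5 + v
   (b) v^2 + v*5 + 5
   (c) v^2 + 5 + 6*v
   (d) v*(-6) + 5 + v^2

Expanding (v+1) * (v+5):
= v^2 + 5 + 6*v
c) v^2 + 5 + 6*v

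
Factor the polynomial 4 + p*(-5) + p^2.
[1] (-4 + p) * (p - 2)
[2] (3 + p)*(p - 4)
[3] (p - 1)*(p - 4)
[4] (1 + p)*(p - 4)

We need to factor 4 + p*(-5) + p^2.
The factored form is (p - 1)*(p - 4).
3) (p - 1)*(p - 4)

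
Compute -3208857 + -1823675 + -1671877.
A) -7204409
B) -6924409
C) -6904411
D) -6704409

First: -3208857 + -1823675 = -5032532
Then: -5032532 + -1671877 = -6704409
D) -6704409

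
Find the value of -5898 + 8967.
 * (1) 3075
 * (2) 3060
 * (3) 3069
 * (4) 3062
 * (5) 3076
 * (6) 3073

-5898 + 8967 = 3069
3) 3069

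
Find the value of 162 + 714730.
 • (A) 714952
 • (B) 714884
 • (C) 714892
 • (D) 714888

162 + 714730 = 714892
C) 714892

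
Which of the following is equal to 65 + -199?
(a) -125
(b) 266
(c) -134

65 + -199 = -134
c) -134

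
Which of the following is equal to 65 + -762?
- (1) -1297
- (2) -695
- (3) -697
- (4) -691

65 + -762 = -697
3) -697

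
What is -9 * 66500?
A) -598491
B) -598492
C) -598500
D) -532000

-9 * 66500 = -598500
C) -598500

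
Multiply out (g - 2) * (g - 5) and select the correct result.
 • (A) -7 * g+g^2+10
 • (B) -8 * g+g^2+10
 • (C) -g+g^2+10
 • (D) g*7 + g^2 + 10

Expanding (g - 2) * (g - 5):
= -7 * g+g^2+10
A) -7 * g+g^2+10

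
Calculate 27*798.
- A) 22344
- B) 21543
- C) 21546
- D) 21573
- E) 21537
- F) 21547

27 * 798 = 21546
C) 21546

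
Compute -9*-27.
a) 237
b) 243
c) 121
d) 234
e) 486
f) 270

-9 * -27 = 243
b) 243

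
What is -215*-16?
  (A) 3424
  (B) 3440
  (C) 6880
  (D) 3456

-215 * -16 = 3440
B) 3440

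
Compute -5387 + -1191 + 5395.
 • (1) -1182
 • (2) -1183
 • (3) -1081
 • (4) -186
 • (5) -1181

First: -5387 + -1191 = -6578
Then: -6578 + 5395 = -1183
2) -1183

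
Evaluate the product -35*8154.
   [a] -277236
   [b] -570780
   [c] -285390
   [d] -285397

-35 * 8154 = -285390
c) -285390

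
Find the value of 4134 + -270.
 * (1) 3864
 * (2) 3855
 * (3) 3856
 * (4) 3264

4134 + -270 = 3864
1) 3864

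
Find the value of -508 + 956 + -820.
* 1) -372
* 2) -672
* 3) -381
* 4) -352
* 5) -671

First: -508 + 956 = 448
Then: 448 + -820 = -372
1) -372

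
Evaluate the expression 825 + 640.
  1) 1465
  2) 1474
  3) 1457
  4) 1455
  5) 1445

825 + 640 = 1465
1) 1465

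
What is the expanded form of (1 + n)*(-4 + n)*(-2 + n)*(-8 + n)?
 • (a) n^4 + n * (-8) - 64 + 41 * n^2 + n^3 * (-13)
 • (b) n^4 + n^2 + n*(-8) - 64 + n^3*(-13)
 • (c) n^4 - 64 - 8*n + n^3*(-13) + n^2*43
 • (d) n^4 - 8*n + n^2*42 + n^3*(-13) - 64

Expanding (1 + n)*(-4 + n)*(-2 + n)*(-8 + n):
= n^4 - 8*n + n^2*42 + n^3*(-13) - 64
d) n^4 - 8*n + n^2*42 + n^3*(-13) - 64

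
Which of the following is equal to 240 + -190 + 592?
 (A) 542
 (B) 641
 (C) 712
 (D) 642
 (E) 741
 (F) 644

First: 240 + -190 = 50
Then: 50 + 592 = 642
D) 642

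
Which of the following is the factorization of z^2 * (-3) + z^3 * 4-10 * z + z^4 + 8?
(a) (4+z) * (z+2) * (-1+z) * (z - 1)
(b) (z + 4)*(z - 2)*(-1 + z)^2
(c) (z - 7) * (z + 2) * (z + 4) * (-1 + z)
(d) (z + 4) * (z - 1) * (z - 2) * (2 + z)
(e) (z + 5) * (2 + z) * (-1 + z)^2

We need to factor z^2 * (-3) + z^3 * 4-10 * z + z^4 + 8.
The factored form is (4+z) * (z+2) * (-1+z) * (z - 1).
a) (4+z) * (z+2) * (-1+z) * (z - 1)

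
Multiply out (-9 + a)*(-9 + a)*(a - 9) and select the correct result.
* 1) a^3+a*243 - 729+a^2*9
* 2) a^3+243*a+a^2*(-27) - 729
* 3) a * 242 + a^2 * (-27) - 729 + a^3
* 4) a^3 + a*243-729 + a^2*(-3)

Expanding (-9 + a)*(-9 + a)*(a - 9):
= a^3+243*a+a^2*(-27) - 729
2) a^3+243*a+a^2*(-27) - 729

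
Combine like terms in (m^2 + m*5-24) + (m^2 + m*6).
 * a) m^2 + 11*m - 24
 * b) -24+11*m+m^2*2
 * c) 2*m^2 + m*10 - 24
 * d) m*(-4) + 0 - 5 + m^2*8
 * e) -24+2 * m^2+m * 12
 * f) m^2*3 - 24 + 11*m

Adding the polynomials and combining like terms:
(m^2 + m*5 - 24) + (m^2 + m*6)
= -24+11*m+m^2*2
b) -24+11*m+m^2*2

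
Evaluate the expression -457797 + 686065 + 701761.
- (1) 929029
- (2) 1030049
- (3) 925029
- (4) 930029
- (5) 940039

First: -457797 + 686065 = 228268
Then: 228268 + 701761 = 930029
4) 930029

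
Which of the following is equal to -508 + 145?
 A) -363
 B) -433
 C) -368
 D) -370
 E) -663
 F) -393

-508 + 145 = -363
A) -363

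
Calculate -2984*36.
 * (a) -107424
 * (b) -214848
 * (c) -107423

-2984 * 36 = -107424
a) -107424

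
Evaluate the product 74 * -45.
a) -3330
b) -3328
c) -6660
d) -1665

74 * -45 = -3330
a) -3330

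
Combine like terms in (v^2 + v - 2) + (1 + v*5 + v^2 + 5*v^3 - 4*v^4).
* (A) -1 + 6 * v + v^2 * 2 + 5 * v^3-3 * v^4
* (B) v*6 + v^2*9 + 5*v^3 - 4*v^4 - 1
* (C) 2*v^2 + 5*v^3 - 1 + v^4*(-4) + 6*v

Adding the polynomials and combining like terms:
(v^2 + v - 2) + (1 + v*5 + v^2 + 5*v^3 - 4*v^4)
= 2*v^2 + 5*v^3 - 1 + v^4*(-4) + 6*v
C) 2*v^2 + 5*v^3 - 1 + v^4*(-4) + 6*v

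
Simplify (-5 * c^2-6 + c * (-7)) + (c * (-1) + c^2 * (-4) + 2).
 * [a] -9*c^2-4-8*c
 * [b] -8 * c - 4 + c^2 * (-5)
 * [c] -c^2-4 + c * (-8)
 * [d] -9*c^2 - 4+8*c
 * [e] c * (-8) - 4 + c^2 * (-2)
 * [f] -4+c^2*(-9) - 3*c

Adding the polynomials and combining like terms:
(-5*c^2 - 6 + c*(-7)) + (c*(-1) + c^2*(-4) + 2)
= -9*c^2-4-8*c
a) -9*c^2-4-8*c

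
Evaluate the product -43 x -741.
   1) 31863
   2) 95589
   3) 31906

-43 * -741 = 31863
1) 31863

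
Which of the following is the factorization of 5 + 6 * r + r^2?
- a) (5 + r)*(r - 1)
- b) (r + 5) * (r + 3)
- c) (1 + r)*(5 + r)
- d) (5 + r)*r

We need to factor 5 + 6 * r + r^2.
The factored form is (1 + r)*(5 + r).
c) (1 + r)*(5 + r)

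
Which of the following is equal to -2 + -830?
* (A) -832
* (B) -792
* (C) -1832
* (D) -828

-2 + -830 = -832
A) -832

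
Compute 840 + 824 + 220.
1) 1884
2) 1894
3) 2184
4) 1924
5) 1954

First: 840 + 824 = 1664
Then: 1664 + 220 = 1884
1) 1884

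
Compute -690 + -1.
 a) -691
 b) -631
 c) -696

-690 + -1 = -691
a) -691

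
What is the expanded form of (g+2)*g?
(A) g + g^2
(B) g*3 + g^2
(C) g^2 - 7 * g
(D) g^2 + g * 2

Expanding (g+2)*g:
= g^2 + g * 2
D) g^2 + g * 2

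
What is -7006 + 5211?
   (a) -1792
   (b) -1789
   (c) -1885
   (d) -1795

-7006 + 5211 = -1795
d) -1795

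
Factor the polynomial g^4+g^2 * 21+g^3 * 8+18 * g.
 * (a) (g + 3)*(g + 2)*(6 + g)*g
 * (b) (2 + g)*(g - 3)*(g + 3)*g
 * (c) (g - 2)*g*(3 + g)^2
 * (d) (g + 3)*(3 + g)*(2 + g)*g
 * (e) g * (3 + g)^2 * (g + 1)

We need to factor g^4+g^2 * 21+g^3 * 8+18 * g.
The factored form is (g + 3)*(3 + g)*(2 + g)*g.
d) (g + 3)*(3 + g)*(2 + g)*g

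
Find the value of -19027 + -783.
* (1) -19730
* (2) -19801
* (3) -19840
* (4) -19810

-19027 + -783 = -19810
4) -19810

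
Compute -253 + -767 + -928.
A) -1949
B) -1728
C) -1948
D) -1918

First: -253 + -767 = -1020
Then: -1020 + -928 = -1948
C) -1948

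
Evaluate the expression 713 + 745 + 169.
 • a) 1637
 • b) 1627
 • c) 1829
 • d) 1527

First: 713 + 745 = 1458
Then: 1458 + 169 = 1627
b) 1627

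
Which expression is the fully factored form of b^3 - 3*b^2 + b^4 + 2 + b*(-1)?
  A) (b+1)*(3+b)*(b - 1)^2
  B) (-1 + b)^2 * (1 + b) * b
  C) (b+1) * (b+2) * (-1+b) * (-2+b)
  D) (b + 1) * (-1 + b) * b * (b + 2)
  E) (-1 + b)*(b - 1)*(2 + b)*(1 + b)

We need to factor b^3 - 3*b^2 + b^4 + 2 + b*(-1).
The factored form is (-1 + b)*(b - 1)*(2 + b)*(1 + b).
E) (-1 + b)*(b - 1)*(2 + b)*(1 + b)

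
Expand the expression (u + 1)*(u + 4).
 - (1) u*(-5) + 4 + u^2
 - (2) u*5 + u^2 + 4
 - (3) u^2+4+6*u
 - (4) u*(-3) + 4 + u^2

Expanding (u + 1)*(u + 4):
= u*5 + u^2 + 4
2) u*5 + u^2 + 4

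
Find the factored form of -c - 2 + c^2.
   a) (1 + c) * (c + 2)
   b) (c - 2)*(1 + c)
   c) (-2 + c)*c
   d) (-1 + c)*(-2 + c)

We need to factor -c - 2 + c^2.
The factored form is (c - 2)*(1 + c).
b) (c - 2)*(1 + c)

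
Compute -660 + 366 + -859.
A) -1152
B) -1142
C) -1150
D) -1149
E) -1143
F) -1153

First: -660 + 366 = -294
Then: -294 + -859 = -1153
F) -1153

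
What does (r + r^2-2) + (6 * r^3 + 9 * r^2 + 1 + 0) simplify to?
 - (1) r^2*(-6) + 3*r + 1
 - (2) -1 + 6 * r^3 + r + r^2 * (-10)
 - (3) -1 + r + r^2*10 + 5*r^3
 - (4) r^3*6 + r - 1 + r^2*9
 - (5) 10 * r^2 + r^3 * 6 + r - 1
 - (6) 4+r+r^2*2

Adding the polynomials and combining like terms:
(r + r^2 - 2) + (6*r^3 + 9*r^2 + 1 + 0)
= 10 * r^2 + r^3 * 6 + r - 1
5) 10 * r^2 + r^3 * 6 + r - 1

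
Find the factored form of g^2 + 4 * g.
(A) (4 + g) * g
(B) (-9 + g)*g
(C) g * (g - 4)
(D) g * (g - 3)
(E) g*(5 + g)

We need to factor g^2 + 4 * g.
The factored form is (4 + g) * g.
A) (4 + g) * g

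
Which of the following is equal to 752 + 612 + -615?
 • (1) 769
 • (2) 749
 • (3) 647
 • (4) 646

First: 752 + 612 = 1364
Then: 1364 + -615 = 749
2) 749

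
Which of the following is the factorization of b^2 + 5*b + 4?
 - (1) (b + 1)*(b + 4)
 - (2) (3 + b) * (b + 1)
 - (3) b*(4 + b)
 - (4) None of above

We need to factor b^2 + 5*b + 4.
The factored form is (b + 1)*(b + 4).
1) (b + 1)*(b + 4)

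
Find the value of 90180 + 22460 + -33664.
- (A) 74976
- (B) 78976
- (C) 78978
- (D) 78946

First: 90180 + 22460 = 112640
Then: 112640 + -33664 = 78976
B) 78976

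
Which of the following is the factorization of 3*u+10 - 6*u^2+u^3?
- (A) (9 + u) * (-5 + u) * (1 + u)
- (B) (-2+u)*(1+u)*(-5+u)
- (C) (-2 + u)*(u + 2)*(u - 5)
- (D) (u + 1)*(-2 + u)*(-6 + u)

We need to factor 3*u+10 - 6*u^2+u^3.
The factored form is (-2+u)*(1+u)*(-5+u).
B) (-2+u)*(1+u)*(-5+u)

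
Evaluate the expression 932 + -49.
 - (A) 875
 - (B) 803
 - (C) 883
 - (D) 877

932 + -49 = 883
C) 883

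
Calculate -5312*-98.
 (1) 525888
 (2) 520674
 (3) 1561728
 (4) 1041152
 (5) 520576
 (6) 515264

-5312 * -98 = 520576
5) 520576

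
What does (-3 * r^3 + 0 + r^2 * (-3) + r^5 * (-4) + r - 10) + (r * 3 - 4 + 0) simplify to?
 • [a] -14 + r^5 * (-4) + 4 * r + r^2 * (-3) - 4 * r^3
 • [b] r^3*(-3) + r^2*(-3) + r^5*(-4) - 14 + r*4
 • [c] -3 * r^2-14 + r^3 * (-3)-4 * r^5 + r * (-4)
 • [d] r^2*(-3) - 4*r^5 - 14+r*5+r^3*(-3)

Adding the polynomials and combining like terms:
(-3*r^3 + 0 + r^2*(-3) + r^5*(-4) + r - 10) + (r*3 - 4 + 0)
= r^3*(-3) + r^2*(-3) + r^5*(-4) - 14 + r*4
b) r^3*(-3) + r^2*(-3) + r^5*(-4) - 14 + r*4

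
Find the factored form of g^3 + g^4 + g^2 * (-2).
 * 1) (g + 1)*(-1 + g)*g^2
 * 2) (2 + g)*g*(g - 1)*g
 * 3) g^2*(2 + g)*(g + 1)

We need to factor g^3 + g^4 + g^2 * (-2).
The factored form is (2 + g)*g*(g - 1)*g.
2) (2 + g)*g*(g - 1)*g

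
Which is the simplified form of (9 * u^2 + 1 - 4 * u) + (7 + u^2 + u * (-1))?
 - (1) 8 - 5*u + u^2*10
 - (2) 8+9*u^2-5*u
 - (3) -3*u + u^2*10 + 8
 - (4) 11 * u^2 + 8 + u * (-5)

Adding the polynomials and combining like terms:
(9*u^2 + 1 - 4*u) + (7 + u^2 + u*(-1))
= 8 - 5*u + u^2*10
1) 8 - 5*u + u^2*10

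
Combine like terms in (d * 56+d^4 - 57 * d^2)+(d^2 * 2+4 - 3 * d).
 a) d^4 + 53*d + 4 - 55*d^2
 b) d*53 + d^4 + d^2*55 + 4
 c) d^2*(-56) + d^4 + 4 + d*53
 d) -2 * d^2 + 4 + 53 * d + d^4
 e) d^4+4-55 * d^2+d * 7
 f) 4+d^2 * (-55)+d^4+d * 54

Adding the polynomials and combining like terms:
(d*56 + d^4 - 57*d^2) + (d^2*2 + 4 - 3*d)
= d^4 + 53*d + 4 - 55*d^2
a) d^4 + 53*d + 4 - 55*d^2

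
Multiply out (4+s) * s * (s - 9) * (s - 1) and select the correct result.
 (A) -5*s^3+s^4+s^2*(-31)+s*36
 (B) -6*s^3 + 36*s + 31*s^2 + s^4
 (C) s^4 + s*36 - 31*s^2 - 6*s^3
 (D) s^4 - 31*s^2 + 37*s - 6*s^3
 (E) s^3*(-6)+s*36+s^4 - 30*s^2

Expanding (4+s) * s * (s - 9) * (s - 1):
= s^4 + s*36 - 31*s^2 - 6*s^3
C) s^4 + s*36 - 31*s^2 - 6*s^3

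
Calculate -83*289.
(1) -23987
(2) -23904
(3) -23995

-83 * 289 = -23987
1) -23987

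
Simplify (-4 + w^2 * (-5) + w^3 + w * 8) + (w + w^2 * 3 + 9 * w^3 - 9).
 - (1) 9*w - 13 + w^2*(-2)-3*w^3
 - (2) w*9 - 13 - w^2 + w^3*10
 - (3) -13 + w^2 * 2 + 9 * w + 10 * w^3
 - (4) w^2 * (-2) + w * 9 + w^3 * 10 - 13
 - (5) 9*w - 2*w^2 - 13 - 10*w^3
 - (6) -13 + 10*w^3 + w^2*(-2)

Adding the polynomials and combining like terms:
(-4 + w^2*(-5) + w^3 + w*8) + (w + w^2*3 + 9*w^3 - 9)
= w^2 * (-2) + w * 9 + w^3 * 10 - 13
4) w^2 * (-2) + w * 9 + w^3 * 10 - 13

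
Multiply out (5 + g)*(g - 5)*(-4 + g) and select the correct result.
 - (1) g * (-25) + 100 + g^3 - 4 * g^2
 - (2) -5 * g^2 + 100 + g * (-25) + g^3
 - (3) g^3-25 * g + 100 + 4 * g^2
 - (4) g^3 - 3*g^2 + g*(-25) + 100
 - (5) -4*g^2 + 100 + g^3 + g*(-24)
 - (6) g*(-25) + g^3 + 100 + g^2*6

Expanding (5 + g)*(g - 5)*(-4 + g):
= g * (-25) + 100 + g^3 - 4 * g^2
1) g * (-25) + 100 + g^3 - 4 * g^2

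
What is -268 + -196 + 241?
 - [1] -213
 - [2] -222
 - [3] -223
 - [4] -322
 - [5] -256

First: -268 + -196 = -464
Then: -464 + 241 = -223
3) -223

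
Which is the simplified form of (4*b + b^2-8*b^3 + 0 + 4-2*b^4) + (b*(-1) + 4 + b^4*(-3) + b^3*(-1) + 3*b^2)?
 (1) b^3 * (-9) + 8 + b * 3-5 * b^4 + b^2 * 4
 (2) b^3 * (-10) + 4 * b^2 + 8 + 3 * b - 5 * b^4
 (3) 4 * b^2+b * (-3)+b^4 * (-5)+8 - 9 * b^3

Adding the polynomials and combining like terms:
(4*b + b^2 - 8*b^3 + 0 + 4 - 2*b^4) + (b*(-1) + 4 + b^4*(-3) + b^3*(-1) + 3*b^2)
= b^3 * (-9) + 8 + b * 3-5 * b^4 + b^2 * 4
1) b^3 * (-9) + 8 + b * 3-5 * b^4 + b^2 * 4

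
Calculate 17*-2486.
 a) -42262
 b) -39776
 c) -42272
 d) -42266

17 * -2486 = -42262
a) -42262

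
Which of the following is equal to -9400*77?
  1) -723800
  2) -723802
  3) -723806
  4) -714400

-9400 * 77 = -723800
1) -723800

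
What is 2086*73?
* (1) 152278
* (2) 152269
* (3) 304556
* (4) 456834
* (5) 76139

2086 * 73 = 152278
1) 152278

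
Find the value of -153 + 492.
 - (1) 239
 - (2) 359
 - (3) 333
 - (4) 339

-153 + 492 = 339
4) 339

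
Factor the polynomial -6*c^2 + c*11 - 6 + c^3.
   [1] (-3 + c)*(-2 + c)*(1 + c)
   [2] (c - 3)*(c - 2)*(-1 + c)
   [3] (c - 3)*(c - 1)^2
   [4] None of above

We need to factor -6*c^2 + c*11 - 6 + c^3.
The factored form is (c - 3)*(c - 2)*(-1 + c).
2) (c - 3)*(c - 2)*(-1 + c)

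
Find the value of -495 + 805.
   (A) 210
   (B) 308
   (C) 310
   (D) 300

-495 + 805 = 310
C) 310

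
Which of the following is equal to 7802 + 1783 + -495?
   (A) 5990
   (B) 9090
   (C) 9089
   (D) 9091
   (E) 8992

First: 7802 + 1783 = 9585
Then: 9585 + -495 = 9090
B) 9090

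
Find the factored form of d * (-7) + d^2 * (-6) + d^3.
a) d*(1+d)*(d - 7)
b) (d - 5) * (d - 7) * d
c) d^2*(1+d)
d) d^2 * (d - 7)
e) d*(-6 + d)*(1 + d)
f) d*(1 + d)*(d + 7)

We need to factor d * (-7) + d^2 * (-6) + d^3.
The factored form is d*(1+d)*(d - 7).
a) d*(1+d)*(d - 7)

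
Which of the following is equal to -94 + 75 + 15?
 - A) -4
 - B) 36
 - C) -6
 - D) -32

First: -94 + 75 = -19
Then: -19 + 15 = -4
A) -4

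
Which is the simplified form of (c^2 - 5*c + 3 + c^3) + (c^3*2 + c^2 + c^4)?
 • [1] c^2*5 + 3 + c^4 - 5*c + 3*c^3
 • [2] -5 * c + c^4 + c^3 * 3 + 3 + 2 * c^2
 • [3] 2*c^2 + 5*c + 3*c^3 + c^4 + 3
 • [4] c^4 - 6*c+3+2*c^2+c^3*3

Adding the polynomials and combining like terms:
(c^2 - 5*c + 3 + c^3) + (c^3*2 + c^2 + c^4)
= -5 * c + c^4 + c^3 * 3 + 3 + 2 * c^2
2) -5 * c + c^4 + c^3 * 3 + 3 + 2 * c^2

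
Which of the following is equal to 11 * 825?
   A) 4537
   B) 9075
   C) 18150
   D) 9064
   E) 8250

11 * 825 = 9075
B) 9075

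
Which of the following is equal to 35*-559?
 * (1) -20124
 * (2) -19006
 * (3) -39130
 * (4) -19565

35 * -559 = -19565
4) -19565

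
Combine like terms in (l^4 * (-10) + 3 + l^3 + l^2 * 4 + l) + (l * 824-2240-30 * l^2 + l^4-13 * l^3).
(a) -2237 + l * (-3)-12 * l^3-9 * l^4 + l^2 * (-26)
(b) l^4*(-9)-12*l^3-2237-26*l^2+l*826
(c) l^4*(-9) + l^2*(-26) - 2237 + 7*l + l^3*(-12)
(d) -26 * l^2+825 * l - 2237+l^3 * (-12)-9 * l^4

Adding the polynomials and combining like terms:
(l^4*(-10) + 3 + l^3 + l^2*4 + l) + (l*824 - 2240 - 30*l^2 + l^4 - 13*l^3)
= -26 * l^2+825 * l - 2237+l^3 * (-12)-9 * l^4
d) -26 * l^2+825 * l - 2237+l^3 * (-12)-9 * l^4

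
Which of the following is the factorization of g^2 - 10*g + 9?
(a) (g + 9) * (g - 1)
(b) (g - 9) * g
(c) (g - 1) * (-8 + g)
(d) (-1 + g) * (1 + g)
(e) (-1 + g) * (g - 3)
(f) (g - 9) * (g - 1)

We need to factor g^2 - 10*g + 9.
The factored form is (g - 9) * (g - 1).
f) (g - 9) * (g - 1)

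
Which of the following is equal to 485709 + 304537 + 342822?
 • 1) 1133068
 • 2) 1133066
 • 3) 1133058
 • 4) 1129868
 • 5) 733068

First: 485709 + 304537 = 790246
Then: 790246 + 342822 = 1133068
1) 1133068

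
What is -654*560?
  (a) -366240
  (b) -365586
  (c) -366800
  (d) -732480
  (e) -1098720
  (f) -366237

-654 * 560 = -366240
a) -366240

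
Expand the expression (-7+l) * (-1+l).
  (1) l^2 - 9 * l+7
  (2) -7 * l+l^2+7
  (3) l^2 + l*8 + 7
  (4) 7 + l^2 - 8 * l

Expanding (-7+l) * (-1+l):
= 7 + l^2 - 8 * l
4) 7 + l^2 - 8 * l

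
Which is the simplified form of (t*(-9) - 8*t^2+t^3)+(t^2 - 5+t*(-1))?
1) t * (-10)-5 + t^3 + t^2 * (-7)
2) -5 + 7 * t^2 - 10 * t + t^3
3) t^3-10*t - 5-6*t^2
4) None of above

Adding the polynomials and combining like terms:
(t*(-9) - 8*t^2 + t^3) + (t^2 - 5 + t*(-1))
= t * (-10)-5 + t^3 + t^2 * (-7)
1) t * (-10)-5 + t^3 + t^2 * (-7)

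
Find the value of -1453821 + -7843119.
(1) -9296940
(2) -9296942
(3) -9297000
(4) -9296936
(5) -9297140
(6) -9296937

-1453821 + -7843119 = -9296940
1) -9296940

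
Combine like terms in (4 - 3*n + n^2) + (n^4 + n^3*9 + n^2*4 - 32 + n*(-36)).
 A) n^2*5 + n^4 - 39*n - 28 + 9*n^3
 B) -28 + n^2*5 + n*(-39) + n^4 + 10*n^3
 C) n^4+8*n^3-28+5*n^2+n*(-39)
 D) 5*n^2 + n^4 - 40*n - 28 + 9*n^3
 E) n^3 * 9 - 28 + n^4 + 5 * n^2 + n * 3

Adding the polynomials and combining like terms:
(4 - 3*n + n^2) + (n^4 + n^3*9 + n^2*4 - 32 + n*(-36))
= n^2*5 + n^4 - 39*n - 28 + 9*n^3
A) n^2*5 + n^4 - 39*n - 28 + 9*n^3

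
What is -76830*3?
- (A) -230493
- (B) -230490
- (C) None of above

-76830 * 3 = -230490
B) -230490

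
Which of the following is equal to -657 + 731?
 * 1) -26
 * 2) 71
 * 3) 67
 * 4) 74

-657 + 731 = 74
4) 74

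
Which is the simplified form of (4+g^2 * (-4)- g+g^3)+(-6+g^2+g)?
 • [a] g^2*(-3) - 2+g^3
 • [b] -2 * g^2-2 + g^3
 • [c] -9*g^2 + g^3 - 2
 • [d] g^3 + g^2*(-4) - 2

Adding the polynomials and combining like terms:
(4 + g^2*(-4) - g + g^3) + (-6 + g^2 + g)
= g^2*(-3) - 2+g^3
a) g^2*(-3) - 2+g^3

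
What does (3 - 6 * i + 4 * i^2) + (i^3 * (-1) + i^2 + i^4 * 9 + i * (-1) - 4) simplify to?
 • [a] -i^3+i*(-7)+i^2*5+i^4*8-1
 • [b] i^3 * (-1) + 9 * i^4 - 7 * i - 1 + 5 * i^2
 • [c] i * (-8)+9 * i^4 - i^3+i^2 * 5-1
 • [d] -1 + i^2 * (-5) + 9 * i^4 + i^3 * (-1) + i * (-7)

Adding the polynomials and combining like terms:
(3 - 6*i + 4*i^2) + (i^3*(-1) + i^2 + i^4*9 + i*(-1) - 4)
= i^3 * (-1) + 9 * i^4 - 7 * i - 1 + 5 * i^2
b) i^3 * (-1) + 9 * i^4 - 7 * i - 1 + 5 * i^2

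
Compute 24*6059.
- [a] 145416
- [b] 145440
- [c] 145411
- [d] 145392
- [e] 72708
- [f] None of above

24 * 6059 = 145416
a) 145416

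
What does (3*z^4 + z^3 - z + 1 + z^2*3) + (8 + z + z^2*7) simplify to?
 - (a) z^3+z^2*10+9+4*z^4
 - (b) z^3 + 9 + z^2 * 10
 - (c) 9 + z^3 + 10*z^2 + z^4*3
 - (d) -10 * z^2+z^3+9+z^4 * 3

Adding the polynomials and combining like terms:
(3*z^4 + z^3 - z + 1 + z^2*3) + (8 + z + z^2*7)
= 9 + z^3 + 10*z^2 + z^4*3
c) 9 + z^3 + 10*z^2 + z^4*3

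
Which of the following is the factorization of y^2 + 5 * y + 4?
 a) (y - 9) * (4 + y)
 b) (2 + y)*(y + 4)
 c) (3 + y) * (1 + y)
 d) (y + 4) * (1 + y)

We need to factor y^2 + 5 * y + 4.
The factored form is (y + 4) * (1 + y).
d) (y + 4) * (1 + y)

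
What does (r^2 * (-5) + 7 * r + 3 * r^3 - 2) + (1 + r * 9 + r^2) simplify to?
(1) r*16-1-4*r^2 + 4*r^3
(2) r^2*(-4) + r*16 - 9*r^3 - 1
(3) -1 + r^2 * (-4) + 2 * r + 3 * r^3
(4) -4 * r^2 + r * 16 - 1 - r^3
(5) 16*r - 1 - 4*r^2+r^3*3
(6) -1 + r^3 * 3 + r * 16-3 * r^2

Adding the polynomials and combining like terms:
(r^2*(-5) + 7*r + 3*r^3 - 2) + (1 + r*9 + r^2)
= 16*r - 1 - 4*r^2+r^3*3
5) 16*r - 1 - 4*r^2+r^3*3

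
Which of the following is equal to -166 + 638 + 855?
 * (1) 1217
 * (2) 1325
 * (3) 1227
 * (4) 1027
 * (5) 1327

First: -166 + 638 = 472
Then: 472 + 855 = 1327
5) 1327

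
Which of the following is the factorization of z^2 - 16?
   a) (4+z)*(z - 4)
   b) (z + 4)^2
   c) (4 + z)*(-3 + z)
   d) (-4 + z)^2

We need to factor z^2 - 16.
The factored form is (4+z)*(z - 4).
a) (4+z)*(z - 4)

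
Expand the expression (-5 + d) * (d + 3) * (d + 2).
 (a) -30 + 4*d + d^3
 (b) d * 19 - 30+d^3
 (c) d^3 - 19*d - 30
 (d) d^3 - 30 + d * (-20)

Expanding (-5 + d) * (d + 3) * (d + 2):
= d^3 - 19*d - 30
c) d^3 - 19*d - 30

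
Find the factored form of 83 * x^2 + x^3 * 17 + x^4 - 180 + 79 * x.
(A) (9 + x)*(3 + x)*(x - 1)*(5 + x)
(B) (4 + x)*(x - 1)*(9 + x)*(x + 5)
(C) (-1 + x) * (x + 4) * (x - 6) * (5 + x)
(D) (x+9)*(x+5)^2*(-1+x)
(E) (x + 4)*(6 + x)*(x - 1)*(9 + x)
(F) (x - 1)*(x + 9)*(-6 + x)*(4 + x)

We need to factor 83 * x^2 + x^3 * 17 + x^4 - 180 + 79 * x.
The factored form is (4 + x)*(x - 1)*(9 + x)*(x + 5).
B) (4 + x)*(x - 1)*(9 + x)*(x + 5)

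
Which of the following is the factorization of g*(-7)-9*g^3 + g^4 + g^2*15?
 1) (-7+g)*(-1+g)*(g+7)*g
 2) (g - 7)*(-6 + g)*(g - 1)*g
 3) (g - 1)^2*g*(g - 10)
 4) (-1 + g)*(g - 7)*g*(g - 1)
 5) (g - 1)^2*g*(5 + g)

We need to factor g*(-7)-9*g^3 + g^4 + g^2*15.
The factored form is (-1 + g)*(g - 7)*g*(g - 1).
4) (-1 + g)*(g - 7)*g*(g - 1)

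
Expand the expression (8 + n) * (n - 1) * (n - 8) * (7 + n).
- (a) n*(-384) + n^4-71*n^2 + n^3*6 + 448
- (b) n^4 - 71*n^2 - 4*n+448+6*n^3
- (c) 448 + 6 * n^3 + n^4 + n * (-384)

Expanding (8 + n) * (n - 1) * (n - 8) * (7 + n):
= n*(-384) + n^4-71*n^2 + n^3*6 + 448
a) n*(-384) + n^4-71*n^2 + n^3*6 + 448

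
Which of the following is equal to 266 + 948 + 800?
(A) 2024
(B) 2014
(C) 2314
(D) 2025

First: 266 + 948 = 1214
Then: 1214 + 800 = 2014
B) 2014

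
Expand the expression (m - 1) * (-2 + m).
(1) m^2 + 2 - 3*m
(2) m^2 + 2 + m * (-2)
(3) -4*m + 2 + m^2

Expanding (m - 1) * (-2 + m):
= m^2 + 2 - 3*m
1) m^2 + 2 - 3*m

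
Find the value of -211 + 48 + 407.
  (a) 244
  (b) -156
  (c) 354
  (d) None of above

First: -211 + 48 = -163
Then: -163 + 407 = 244
a) 244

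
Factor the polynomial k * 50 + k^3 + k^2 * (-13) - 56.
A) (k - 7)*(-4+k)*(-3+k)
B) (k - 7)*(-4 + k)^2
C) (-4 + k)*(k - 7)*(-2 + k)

We need to factor k * 50 + k^3 + k^2 * (-13) - 56.
The factored form is (-4 + k)*(k - 7)*(-2 + k).
C) (-4 + k)*(k - 7)*(-2 + k)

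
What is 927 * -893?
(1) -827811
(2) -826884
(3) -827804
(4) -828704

927 * -893 = -827811
1) -827811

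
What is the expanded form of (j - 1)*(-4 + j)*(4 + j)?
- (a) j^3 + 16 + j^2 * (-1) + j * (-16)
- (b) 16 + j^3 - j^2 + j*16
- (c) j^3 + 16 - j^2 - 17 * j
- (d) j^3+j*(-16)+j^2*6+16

Expanding (j - 1)*(-4 + j)*(4 + j):
= j^3 + 16 + j^2 * (-1) + j * (-16)
a) j^3 + 16 + j^2 * (-1) + j * (-16)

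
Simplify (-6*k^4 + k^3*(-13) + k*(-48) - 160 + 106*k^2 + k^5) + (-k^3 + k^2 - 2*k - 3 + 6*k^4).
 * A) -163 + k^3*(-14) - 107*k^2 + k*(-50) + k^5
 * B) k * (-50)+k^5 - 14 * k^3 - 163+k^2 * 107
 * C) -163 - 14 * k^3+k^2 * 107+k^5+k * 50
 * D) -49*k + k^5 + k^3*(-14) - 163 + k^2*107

Adding the polynomials and combining like terms:
(-6*k^4 + k^3*(-13) + k*(-48) - 160 + 106*k^2 + k^5) + (-k^3 + k^2 - 2*k - 3 + 6*k^4)
= k * (-50)+k^5 - 14 * k^3 - 163+k^2 * 107
B) k * (-50)+k^5 - 14 * k^3 - 163+k^2 * 107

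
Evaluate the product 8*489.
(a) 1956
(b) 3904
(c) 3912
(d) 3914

8 * 489 = 3912
c) 3912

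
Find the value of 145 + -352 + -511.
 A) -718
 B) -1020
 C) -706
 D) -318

First: 145 + -352 = -207
Then: -207 + -511 = -718
A) -718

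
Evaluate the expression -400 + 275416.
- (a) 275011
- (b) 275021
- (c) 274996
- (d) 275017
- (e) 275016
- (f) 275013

-400 + 275416 = 275016
e) 275016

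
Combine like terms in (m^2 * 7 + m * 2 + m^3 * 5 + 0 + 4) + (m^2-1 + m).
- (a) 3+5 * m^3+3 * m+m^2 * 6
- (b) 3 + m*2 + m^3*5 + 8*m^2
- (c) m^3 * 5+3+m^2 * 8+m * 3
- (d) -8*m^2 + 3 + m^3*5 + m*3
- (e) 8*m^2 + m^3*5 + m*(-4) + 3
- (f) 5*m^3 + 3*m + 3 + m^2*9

Adding the polynomials and combining like terms:
(m^2*7 + m*2 + m^3*5 + 0 + 4) + (m^2 - 1 + m)
= m^3 * 5+3+m^2 * 8+m * 3
c) m^3 * 5+3+m^2 * 8+m * 3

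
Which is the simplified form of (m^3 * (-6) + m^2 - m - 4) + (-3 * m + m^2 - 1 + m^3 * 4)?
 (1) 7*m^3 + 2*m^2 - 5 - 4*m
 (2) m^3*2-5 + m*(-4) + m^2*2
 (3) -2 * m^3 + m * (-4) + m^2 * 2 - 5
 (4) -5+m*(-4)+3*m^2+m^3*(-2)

Adding the polynomials and combining like terms:
(m^3*(-6) + m^2 - m - 4) + (-3*m + m^2 - 1 + m^3*4)
= -2 * m^3 + m * (-4) + m^2 * 2 - 5
3) -2 * m^3 + m * (-4) + m^2 * 2 - 5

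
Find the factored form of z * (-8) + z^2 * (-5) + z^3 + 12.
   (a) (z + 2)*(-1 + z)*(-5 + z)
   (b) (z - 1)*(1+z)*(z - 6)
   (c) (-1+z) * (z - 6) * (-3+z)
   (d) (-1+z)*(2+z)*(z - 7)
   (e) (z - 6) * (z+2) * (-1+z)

We need to factor z * (-8) + z^2 * (-5) + z^3 + 12.
The factored form is (z - 6) * (z+2) * (-1+z).
e) (z - 6) * (z+2) * (-1+z)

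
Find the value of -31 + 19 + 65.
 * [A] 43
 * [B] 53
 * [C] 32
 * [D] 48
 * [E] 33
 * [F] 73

First: -31 + 19 = -12
Then: -12 + 65 = 53
B) 53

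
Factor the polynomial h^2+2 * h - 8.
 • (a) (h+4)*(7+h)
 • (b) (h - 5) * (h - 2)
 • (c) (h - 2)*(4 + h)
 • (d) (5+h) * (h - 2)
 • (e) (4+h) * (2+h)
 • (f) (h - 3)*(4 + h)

We need to factor h^2+2 * h - 8.
The factored form is (h - 2)*(4 + h).
c) (h - 2)*(4 + h)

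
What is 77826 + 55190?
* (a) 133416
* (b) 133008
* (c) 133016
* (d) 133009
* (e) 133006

77826 + 55190 = 133016
c) 133016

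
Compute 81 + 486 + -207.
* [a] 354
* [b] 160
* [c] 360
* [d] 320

First: 81 + 486 = 567
Then: 567 + -207 = 360
c) 360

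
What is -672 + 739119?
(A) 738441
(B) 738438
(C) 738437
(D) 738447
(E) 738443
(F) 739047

-672 + 739119 = 738447
D) 738447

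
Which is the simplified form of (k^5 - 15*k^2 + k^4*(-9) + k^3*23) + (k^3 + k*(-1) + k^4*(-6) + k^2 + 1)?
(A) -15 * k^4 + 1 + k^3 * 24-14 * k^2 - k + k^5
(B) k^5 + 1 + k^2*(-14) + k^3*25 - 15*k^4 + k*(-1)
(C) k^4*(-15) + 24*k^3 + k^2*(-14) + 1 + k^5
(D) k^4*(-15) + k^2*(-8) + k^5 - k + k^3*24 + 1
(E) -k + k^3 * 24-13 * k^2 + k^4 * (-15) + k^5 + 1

Adding the polynomials and combining like terms:
(k^5 - 15*k^2 + k^4*(-9) + k^3*23) + (k^3 + k*(-1) + k^4*(-6) + k^2 + 1)
= -15 * k^4 + 1 + k^3 * 24-14 * k^2 - k + k^5
A) -15 * k^4 + 1 + k^3 * 24-14 * k^2 - k + k^5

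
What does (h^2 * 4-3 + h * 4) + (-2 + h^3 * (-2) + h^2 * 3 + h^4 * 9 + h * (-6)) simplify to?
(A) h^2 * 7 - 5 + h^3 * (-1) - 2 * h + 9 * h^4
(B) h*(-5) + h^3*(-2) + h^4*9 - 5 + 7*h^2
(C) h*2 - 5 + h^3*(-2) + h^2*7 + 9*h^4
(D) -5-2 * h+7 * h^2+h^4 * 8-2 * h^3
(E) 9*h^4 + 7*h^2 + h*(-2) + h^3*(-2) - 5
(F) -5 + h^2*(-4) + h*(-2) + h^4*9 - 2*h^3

Adding the polynomials and combining like terms:
(h^2*4 - 3 + h*4) + (-2 + h^3*(-2) + h^2*3 + h^4*9 + h*(-6))
= 9*h^4 + 7*h^2 + h*(-2) + h^3*(-2) - 5
E) 9*h^4 + 7*h^2 + h*(-2) + h^3*(-2) - 5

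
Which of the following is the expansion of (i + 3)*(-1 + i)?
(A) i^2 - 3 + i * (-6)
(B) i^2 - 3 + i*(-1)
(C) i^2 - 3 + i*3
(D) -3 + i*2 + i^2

Expanding (i + 3)*(-1 + i):
= -3 + i*2 + i^2
D) -3 + i*2 + i^2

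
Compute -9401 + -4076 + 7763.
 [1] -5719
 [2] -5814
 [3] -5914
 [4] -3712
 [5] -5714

First: -9401 + -4076 = -13477
Then: -13477 + 7763 = -5714
5) -5714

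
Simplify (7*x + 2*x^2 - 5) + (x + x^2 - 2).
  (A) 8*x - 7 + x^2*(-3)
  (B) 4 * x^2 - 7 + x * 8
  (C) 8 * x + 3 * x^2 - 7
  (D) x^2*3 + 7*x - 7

Adding the polynomials and combining like terms:
(7*x + 2*x^2 - 5) + (x + x^2 - 2)
= 8 * x + 3 * x^2 - 7
C) 8 * x + 3 * x^2 - 7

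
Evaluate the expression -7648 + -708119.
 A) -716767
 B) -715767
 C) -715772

-7648 + -708119 = -715767
B) -715767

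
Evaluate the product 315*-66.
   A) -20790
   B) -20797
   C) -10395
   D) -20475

315 * -66 = -20790
A) -20790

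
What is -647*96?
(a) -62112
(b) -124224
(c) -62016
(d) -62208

-647 * 96 = -62112
a) -62112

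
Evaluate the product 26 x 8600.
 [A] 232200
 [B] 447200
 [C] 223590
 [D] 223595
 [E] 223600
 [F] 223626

26 * 8600 = 223600
E) 223600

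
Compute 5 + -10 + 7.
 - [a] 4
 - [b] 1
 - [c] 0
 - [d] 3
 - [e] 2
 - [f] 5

First: 5 + -10 = -5
Then: -5 + 7 = 2
e) 2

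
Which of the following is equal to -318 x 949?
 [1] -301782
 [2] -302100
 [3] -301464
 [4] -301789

-318 * 949 = -301782
1) -301782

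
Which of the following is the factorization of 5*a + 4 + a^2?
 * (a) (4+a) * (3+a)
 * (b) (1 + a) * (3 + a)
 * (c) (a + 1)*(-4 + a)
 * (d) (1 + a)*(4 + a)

We need to factor 5*a + 4 + a^2.
The factored form is (1 + a)*(4 + a).
d) (1 + a)*(4 + a)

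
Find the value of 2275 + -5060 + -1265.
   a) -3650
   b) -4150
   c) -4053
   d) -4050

First: 2275 + -5060 = -2785
Then: -2785 + -1265 = -4050
d) -4050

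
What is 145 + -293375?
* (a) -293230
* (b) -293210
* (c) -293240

145 + -293375 = -293230
a) -293230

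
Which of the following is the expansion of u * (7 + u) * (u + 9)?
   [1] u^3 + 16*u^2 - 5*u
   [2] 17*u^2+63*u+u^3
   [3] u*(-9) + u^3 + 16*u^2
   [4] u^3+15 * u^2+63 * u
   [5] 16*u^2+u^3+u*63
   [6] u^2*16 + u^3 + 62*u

Expanding u * (7 + u) * (u + 9):
= 16*u^2+u^3+u*63
5) 16*u^2+u^3+u*63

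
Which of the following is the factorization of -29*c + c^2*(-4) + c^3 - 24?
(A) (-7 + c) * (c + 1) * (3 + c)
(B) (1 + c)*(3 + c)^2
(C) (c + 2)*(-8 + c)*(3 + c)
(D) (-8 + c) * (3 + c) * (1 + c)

We need to factor -29*c + c^2*(-4) + c^3 - 24.
The factored form is (-8 + c) * (3 + c) * (1 + c).
D) (-8 + c) * (3 + c) * (1 + c)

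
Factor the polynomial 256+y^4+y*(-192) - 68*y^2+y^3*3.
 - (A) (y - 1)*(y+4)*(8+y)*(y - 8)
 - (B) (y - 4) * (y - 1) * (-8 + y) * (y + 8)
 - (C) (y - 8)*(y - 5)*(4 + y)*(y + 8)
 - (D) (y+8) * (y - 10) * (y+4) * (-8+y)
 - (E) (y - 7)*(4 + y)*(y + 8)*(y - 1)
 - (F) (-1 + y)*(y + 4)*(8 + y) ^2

We need to factor 256+y^4+y*(-192) - 68*y^2+y^3*3.
The factored form is (y - 1)*(y+4)*(8+y)*(y - 8).
A) (y - 1)*(y+4)*(8+y)*(y - 8)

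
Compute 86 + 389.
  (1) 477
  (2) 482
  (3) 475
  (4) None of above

86 + 389 = 475
3) 475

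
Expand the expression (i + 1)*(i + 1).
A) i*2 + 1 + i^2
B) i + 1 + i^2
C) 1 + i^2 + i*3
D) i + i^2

Expanding (i + 1)*(i + 1):
= i*2 + 1 + i^2
A) i*2 + 1 + i^2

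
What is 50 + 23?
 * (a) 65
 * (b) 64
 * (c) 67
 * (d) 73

50 + 23 = 73
d) 73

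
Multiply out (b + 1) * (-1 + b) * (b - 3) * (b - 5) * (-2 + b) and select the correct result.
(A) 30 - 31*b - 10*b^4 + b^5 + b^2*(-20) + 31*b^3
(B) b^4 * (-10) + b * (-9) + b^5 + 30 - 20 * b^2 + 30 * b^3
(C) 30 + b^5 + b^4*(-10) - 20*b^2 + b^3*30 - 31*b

Expanding (b + 1) * (-1 + b) * (b - 3) * (b - 5) * (-2 + b):
= 30 + b^5 + b^4*(-10) - 20*b^2 + b^3*30 - 31*b
C) 30 + b^5 + b^4*(-10) - 20*b^2 + b^3*30 - 31*b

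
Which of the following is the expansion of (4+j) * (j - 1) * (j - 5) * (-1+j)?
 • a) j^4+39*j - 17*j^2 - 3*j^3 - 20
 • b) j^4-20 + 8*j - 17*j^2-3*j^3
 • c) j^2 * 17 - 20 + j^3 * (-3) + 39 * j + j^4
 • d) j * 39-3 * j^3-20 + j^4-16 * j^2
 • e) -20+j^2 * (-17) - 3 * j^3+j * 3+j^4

Expanding (4+j) * (j - 1) * (j - 5) * (-1+j):
= j^4+39*j - 17*j^2 - 3*j^3 - 20
a) j^4+39*j - 17*j^2 - 3*j^3 - 20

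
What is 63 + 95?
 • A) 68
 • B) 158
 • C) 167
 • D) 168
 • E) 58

63 + 95 = 158
B) 158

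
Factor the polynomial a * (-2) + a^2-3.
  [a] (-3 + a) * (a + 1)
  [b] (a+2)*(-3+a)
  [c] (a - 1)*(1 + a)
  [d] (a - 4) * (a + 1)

We need to factor a * (-2) + a^2-3.
The factored form is (-3 + a) * (a + 1).
a) (-3 + a) * (a + 1)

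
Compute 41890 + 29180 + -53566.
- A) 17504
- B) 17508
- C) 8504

First: 41890 + 29180 = 71070
Then: 71070 + -53566 = 17504
A) 17504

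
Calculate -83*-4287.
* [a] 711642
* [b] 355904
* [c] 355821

-83 * -4287 = 355821
c) 355821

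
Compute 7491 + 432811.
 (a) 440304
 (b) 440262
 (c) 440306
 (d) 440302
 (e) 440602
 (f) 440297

7491 + 432811 = 440302
d) 440302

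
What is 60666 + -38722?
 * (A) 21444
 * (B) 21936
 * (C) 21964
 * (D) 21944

60666 + -38722 = 21944
D) 21944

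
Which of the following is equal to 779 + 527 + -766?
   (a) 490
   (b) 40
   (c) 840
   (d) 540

First: 779 + 527 = 1306
Then: 1306 + -766 = 540
d) 540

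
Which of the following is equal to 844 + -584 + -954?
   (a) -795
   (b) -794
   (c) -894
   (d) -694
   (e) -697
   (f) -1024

First: 844 + -584 = 260
Then: 260 + -954 = -694
d) -694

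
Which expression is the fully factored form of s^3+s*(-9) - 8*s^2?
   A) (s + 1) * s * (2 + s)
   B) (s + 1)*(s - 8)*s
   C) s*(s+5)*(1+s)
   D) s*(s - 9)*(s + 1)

We need to factor s^3+s*(-9) - 8*s^2.
The factored form is s*(s - 9)*(s + 1).
D) s*(s - 9)*(s + 1)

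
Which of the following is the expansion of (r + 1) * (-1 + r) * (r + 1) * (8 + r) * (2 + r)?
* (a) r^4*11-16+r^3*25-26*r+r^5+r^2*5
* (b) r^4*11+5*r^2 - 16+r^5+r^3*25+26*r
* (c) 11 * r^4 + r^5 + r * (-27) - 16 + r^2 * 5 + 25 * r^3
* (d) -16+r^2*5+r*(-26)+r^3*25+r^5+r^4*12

Expanding (r + 1) * (-1 + r) * (r + 1) * (8 + r) * (2 + r):
= r^4*11-16+r^3*25-26*r+r^5+r^2*5
a) r^4*11-16+r^3*25-26*r+r^5+r^2*5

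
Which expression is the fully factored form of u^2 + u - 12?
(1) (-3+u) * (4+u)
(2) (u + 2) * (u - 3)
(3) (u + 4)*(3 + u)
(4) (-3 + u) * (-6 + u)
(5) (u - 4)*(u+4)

We need to factor u^2 + u - 12.
The factored form is (-3+u) * (4+u).
1) (-3+u) * (4+u)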